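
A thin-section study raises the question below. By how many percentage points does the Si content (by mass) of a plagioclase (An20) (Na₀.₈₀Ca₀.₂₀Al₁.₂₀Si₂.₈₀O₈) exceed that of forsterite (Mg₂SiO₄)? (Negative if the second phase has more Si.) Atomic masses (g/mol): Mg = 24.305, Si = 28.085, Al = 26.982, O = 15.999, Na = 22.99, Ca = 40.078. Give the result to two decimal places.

9.67 percentage points

First mineral: 78.638 g Si in 265.416 g formula = 29.63 wt% Si.
Second mineral: 28.085 g Si in 140.691 g formula = 19.96 wt% Si.
29.63% − 19.96% gives a difference of 9.67 percentage points.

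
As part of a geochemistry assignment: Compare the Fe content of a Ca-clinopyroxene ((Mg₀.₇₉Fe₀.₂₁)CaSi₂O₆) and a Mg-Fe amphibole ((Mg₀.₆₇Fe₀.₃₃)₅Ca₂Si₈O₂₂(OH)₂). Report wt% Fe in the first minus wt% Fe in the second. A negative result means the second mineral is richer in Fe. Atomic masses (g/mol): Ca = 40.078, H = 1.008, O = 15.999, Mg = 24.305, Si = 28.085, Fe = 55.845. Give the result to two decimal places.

-5.41 percentage points

Fe in (Mg₀.₇₉Fe₀.₂₁)CaSi₂O₆: molar mass 223.170 g/mol; 0.21×55.845 = 11.727 g → 5.25 wt%.
Fe in (Mg₀.₆₇Fe₀.₃₃)₅Ca₂Si₈O₂₂(OH)₂: molar mass 864.394 g/mol; 1.65×55.845 = 92.144 g → 10.66 wt%.
Difference = 5.25 − 10.66 = -5.41 percentage points.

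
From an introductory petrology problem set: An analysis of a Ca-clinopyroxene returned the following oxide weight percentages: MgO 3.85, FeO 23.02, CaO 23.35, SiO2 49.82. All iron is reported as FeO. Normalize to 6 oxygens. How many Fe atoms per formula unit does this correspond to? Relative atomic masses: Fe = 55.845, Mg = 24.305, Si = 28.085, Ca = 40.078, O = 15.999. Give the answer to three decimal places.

0.772 Fe apfu

3.85 wt% MgO ÷ 40.304 g/mol = 0.09552 mol, giving 0.09552 Mg and 0.09552 O.
23.02 wt% FeO ÷ 71.844 g/mol = 0.32042 mol, giving 0.32042 Fe and 0.32042 O.
23.35 wt% CaO ÷ 56.077 g/mol = 0.41639 mol, giving 0.41639 Ca and 0.41639 O.
49.82 wt% SiO2 ÷ 60.083 g/mol = 0.82919 mol, giving 0.82919 Si and 1.65838 O.
Oxygen sums to 2.49071; scaling by 6/2.49071 = 2.40895 puts the formula on 6 O.
Fe: 0.32042 × 2.40895 = 0.772 atoms per formula unit.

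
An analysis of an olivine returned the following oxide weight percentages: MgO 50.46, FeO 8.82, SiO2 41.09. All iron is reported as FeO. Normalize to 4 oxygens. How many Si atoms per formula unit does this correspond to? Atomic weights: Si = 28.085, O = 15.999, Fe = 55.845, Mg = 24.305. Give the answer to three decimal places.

0.997 Si apfu

50.46 wt% MgO ÷ 40.304 g/mol = 1.25198 mol, giving 1.25198 Mg and 1.25198 O.
8.82 wt% FeO ÷ 71.844 g/mol = 0.12277 mol, giving 0.12277 Fe and 0.12277 O.
41.09 wt% SiO2 ÷ 60.083 g/mol = 0.68389 mol, giving 0.68389 Si and 1.36778 O.
Oxygen sums to 2.74253; scaling by 4/2.74253 = 1.45851 puts the formula on 4 O.
Si: 0.68389 × 1.45851 = 0.997 atoms per formula unit.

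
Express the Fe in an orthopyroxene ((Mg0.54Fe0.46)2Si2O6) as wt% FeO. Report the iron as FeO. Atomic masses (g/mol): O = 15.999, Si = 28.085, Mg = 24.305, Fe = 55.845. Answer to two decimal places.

28.76 wt%

M((Mg0.54Fe0.46)2Si2O6) = 229.791 g/mol; M(FeO) = 71.844 g/mol.
Moles FeO per formula unit = 0.92 Fe ÷ 1 = 0.9200.
FeO fraction = (0.9200 × 71.844) / 229.791 = 66.096/229.791 = 0.2876.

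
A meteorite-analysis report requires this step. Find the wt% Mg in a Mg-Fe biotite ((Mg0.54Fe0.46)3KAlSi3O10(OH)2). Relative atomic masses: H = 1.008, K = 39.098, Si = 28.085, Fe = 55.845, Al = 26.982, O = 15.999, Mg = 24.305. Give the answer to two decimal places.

8.55 mass %

Formula mass = 1.62·24.305 + 1.38·55.845 + 1·39.098 + 1·26.982 + 3·28.085 + 12·15.999 + 2·1.008 = 460.779 g/mol, of which 39.374 g is Mg.
So Mg makes up 39.374/460.779 = 0.0855 of the mass, i.e. 8.55%.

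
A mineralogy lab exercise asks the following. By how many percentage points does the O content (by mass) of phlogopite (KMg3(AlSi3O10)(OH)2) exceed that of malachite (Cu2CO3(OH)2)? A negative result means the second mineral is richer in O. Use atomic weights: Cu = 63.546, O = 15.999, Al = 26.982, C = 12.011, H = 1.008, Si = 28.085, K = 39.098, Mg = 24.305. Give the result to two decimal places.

9.83 percentage points

First mineral: 191.988 g O in 417.254 g formula = 46.01 wt% O.
Second mineral: 79.995 g O in 221.114 g formula = 36.18 wt% O.
46.01% − 36.18% gives a difference of 9.83 percentage points.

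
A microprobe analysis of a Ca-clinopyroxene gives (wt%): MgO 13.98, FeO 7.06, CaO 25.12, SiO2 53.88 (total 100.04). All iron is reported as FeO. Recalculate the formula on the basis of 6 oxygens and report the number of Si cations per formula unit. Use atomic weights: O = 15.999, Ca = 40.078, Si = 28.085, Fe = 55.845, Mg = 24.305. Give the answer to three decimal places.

2.003 Si apfu

MgO: 13.98/40.304 = 0.34686 mol → 0.34686 mol Mg, 0.34686 mol O.
FeO: 7.06/71.844 = 0.09827 mol → 0.09827 mol Fe, 0.09827 mol O.
CaO: 25.12/56.077 = 0.44796 mol → 0.44796 mol Ca, 0.44796 mol O.
SiO2: 53.88/60.083 = 0.89676 mol → 0.89676 mol Si, 1.79352 mol O.
Total oxygen = 2.68661 mol. Normalization factor = 6/2.68661 = 2.23330.
Si per 6 O = 0.89676 × 2.23330 = 2.003.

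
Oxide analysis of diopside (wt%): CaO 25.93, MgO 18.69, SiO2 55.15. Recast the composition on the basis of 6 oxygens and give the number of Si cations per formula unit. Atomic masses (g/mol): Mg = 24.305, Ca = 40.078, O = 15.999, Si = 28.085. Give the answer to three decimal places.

CaO: 25.93/56.077 = 0.46240 mol → 0.46240 mol Ca, 0.46240 mol O.
MgO: 18.69/40.304 = 0.46373 mol → 0.46373 mol Mg, 0.46373 mol O.
SiO2: 55.15/60.083 = 0.91790 mol → 0.91790 mol Si, 1.83580 mol O.
Total oxygen = 2.76193 mol. Normalization factor = 6/2.76193 = 2.17239.
Si per 6 O = 0.91790 × 2.17239 = 1.994.

1.994 Si apfu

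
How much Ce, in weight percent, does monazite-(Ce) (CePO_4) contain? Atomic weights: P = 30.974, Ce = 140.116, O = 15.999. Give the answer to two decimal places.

59.60 weight percent

M(CePO_4) = 235.086 g/mol.
Ce contributes 1 × 140.116 = 140.116 g per mole.
140.116/235.086 = 0.5960 → 59.60%.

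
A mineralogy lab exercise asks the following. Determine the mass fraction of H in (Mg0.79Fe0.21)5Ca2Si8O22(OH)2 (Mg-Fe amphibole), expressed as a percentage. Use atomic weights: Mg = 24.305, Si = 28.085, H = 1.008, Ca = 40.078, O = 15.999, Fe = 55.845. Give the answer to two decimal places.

Molar mass of (Mg0.79Fe0.21)5Ca2Si8O22(OH)2: 3.95×24.305 + 1.05×55.845 + 2×40.078 + 8×28.085 + 24×15.999 + 2×1.008 = 845.470 g/mol.
Mass of H per formula unit: 2 × 1.008 = 2.016 g.
Weight fraction H = 2.016 / 845.470 = 0.0024.

0.24 wt%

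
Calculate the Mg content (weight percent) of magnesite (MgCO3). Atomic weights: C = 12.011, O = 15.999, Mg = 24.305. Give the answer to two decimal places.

28.83 weight percent

M(MgCO3) = 84.313 g/mol.
Mg contributes 1 × 24.305 = 24.305 g per mole.
24.305/84.313 = 0.2883 → 28.83%.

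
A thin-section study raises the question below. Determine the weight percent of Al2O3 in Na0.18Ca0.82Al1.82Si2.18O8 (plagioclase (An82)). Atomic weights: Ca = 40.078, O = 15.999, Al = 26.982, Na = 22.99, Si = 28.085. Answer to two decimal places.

M(Na0.18Ca0.82Al1.82Si2.18O8) = 275.327 g/mol; M(Al2O3) = 101.961 g/mol.
Moles Al2O3 per formula unit = 1.82 Al ÷ 2 = 0.9100.
Al2O3 fraction = (0.9100 × 101.961) / 275.327 = 92.785/275.327 = 0.3370.

33.70 wt%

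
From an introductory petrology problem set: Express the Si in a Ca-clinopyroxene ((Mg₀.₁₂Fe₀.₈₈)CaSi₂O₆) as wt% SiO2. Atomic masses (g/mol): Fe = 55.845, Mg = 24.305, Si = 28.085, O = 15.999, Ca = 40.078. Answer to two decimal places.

M((Mg₀.₁₂Fe₀.₈₈)CaSi₂O₆) = 244.302 g/mol; M(SiO2) = 60.083 g/mol.
Moles SiO2 per formula unit = 2 Si ÷ 1 = 2.0000.
SiO2 fraction = (2.0000 × 60.083) / 244.302 = 120.166/244.302 = 0.4919.

49.19 wt%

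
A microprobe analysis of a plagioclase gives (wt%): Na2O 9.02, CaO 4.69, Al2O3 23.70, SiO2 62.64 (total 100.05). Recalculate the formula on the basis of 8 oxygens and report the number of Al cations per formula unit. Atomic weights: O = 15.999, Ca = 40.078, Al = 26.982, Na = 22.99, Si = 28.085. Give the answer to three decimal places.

9.02 wt% Na2O ÷ 61.979 g/mol = 0.14553 mol, giving 0.29106 Na and 0.14553 O.
4.69 wt% CaO ÷ 56.077 g/mol = 0.08364 mol, giving 0.08364 Ca and 0.08364 O.
23.70 wt% Al2O3 ÷ 101.961 g/mol = 0.23244 mol, giving 0.46488 Al and 0.69732 O.
62.64 wt% SiO2 ÷ 60.083 g/mol = 1.04256 mol, giving 1.04256 Si and 2.08512 O.
Oxygen sums to 3.01161; scaling by 8/3.01161 = 2.65639 puts the formula on 8 O.
Al: 0.46488 × 2.65639 = 1.235 atoms per formula unit.

1.235 Al apfu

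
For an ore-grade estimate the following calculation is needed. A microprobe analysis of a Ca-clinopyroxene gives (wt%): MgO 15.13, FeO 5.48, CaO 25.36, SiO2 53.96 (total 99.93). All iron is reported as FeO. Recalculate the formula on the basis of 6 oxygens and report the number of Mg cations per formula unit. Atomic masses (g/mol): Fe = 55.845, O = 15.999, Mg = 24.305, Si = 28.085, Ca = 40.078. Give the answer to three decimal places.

0.834 Mg apfu

MgO (M=40.304): mol = 0.37540; Mg = 0.37540, O = 0.37540.
FeO (M=71.844): mol = 0.07628; Fe = 0.07628, O = 0.07628.
CaO (M=56.077): mol = 0.45224; Ca = 0.45224, O = 0.45224.
SiO2 (M=60.083): mol = 0.89809; Si = 0.89809, O = 1.79618.
ΣO = 2.70010; factor = 6/ΣO = 2.22214.
Mg apfu = 0.37540 × 2.22214 = 0.834.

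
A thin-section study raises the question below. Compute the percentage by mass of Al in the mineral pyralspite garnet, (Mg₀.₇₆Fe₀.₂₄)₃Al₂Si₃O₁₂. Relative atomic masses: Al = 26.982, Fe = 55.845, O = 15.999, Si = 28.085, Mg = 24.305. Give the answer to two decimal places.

12.67 weight percent

M((Mg₀.₇₆Fe₀.₂₄)₃Al₂Si₃O₁₂) = 425.831 g/mol.
Al contributes 2 × 26.982 = 53.964 g per mole.
53.964/425.831 = 0.1267 → 12.67%.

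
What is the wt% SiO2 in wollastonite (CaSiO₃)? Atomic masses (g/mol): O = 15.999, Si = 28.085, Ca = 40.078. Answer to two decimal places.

Formula mass = 116.160 g/mol.
1 Si → 1.0000 mol SiO2 per formula unit; M(SiO2) = 60.083, so SiO2 mass = 60.083 g.
60.083/116.160 × 100 = 51.72 wt%.

51.72 wt%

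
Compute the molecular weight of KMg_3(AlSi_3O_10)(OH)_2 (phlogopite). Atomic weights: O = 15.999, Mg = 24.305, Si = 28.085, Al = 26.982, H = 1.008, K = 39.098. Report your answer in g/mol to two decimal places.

The formula mass is the sum 1*39.098 + 3*24.305 + 1*26.982 + 3*28.085 + 12*15.999 + 2*1.008.

417.25 g/mol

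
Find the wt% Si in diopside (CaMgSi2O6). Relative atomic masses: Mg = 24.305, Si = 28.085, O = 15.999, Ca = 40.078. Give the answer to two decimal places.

25.94 wt%

M(CaMgSi2O6) = 216.547 g/mol.
Si contributes 2 × 28.085 = 56.170 g per mole.
56.170/216.547 = 0.2594 → 25.94%.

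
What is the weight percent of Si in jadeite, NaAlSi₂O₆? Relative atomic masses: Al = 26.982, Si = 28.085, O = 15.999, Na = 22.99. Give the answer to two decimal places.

27.79 weight percent

Formula mass = 1×22.99 + 1×26.982 + 2×28.085 + 6×15.999 = 202.136 g/mol, of which 56.170 g is Si.
So Si makes up 56.170/202.136 = 0.2779 of the mass, i.e. 27.79%.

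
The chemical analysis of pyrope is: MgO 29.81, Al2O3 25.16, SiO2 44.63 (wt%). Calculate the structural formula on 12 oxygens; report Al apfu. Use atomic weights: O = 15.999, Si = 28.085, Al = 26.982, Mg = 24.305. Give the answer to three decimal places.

MgO: 29.81/40.304 = 0.73963 mol → 0.73963 mol Mg, 0.73963 mol O.
Al2O3: 25.16/101.961 = 0.24676 mol → 0.49352 mol Al, 0.74028 mol O.
SiO2: 44.63/60.083 = 0.74281 mol → 0.74281 mol Si, 1.48562 mol O.
Total oxygen = 2.96553 mol. Normalization factor = 12/2.96553 = 4.04649.
Al per 12 O = 0.49352 × 4.04649 = 1.997.

1.997 Al apfu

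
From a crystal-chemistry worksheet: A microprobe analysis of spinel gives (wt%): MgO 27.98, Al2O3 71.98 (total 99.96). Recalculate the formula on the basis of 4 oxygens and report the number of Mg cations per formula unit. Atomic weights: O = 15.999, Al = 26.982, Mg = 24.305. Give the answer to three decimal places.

0.987 Mg apfu

MgO: 27.98/40.304 = 0.69422 mol → 0.69422 mol Mg, 0.69422 mol O.
Al2O3: 71.98/101.961 = 0.70596 mol → 1.41192 mol Al, 2.11788 mol O.
Total oxygen = 2.81210 mol. Normalization factor = 4/2.81210 = 1.42242.
Mg per 4 O = 0.69422 × 1.42242 = 0.987.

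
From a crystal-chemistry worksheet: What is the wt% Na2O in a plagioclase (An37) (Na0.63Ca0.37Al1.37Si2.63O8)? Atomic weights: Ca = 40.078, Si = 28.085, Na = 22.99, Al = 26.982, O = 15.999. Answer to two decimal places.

7.28 wt%

Formula mass = 268.133 g/mol.
0.63 Na → 0.3150 mol Na2O per formula unit; M(Na2O) = 61.979, so Na2O mass = 19.523 g.
19.523/268.133 × 100 = 7.28 wt%.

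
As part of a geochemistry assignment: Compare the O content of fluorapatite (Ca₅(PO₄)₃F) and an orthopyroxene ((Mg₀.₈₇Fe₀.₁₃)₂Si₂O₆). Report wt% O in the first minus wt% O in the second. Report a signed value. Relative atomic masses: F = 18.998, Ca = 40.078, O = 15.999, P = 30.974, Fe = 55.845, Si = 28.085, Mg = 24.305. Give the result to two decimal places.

-7.87 percentage points

M(Ca₅(PO₄)₃F) = 504.298 g/mol, so wt% O = 191.988/504.298 × 100 = 38.07%.
M((Mg₀.₈₇Fe₀.₁₃)₂Si₂O₆) = 208.974 g/mol, so wt% O = 95.994/208.974 × 100 = 45.94%.
38.07 − 45.94 = -7.87 pp.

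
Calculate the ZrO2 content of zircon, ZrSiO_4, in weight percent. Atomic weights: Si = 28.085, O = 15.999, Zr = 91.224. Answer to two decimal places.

67.22 wt%

M(ZrSiO_4) = 183.305 g/mol; M(ZrO2) = 123.222 g/mol.
Moles ZrO2 per formula unit = 1 Zr ÷ 1 = 1.0000.
ZrO2 fraction = (1.0000 × 123.222) / 183.305 = 123.222/183.305 = 0.6722.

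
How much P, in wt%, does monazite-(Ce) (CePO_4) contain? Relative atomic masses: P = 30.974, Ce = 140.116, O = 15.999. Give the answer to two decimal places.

13.18 wt%

M(CePO_4) = 235.086 g/mol.
P contributes 1 × 30.974 = 30.974 g per mole.
30.974/235.086 = 0.1318 → 13.18%.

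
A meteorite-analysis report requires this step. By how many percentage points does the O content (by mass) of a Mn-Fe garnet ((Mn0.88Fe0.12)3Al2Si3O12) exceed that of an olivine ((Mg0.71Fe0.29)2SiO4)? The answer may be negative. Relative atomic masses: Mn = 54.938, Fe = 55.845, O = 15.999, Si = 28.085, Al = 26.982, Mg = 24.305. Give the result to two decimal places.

-1.49 percentage points

O in (Mn0.88Fe0.12)3Al2Si3O12: molar mass 495.348 g/mol; 12×15.999 = 191.988 g → 38.76 wt%.
O in (Mg0.71Fe0.29)2SiO4: molar mass 158.984 g/mol; 4×15.999 = 63.996 g → 40.25 wt%.
Difference = 38.76 − 40.25 = -1.49 percentage points.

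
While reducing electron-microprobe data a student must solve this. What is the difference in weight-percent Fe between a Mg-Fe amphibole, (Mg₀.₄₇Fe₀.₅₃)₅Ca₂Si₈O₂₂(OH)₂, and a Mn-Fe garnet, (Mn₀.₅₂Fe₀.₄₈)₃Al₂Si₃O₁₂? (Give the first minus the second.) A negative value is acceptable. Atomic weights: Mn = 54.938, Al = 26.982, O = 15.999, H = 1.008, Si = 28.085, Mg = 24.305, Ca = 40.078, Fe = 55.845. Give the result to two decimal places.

0.32 percentage points

M((Mg₀.₄₇Fe₀.₅₃)₅Ca₂Si₈O₂₂(OH)₂) = 895.934 g/mol, so wt% Fe = 147.989/895.934 × 100 = 16.52%.
M((Mn₀.₅₂Fe₀.₄₈)₃Al₂Si₃O₁₂) = 496.327 g/mol, so wt% Fe = 80.417/496.327 × 100 = 16.20%.
16.52 − 16.20 = 0.32 pp.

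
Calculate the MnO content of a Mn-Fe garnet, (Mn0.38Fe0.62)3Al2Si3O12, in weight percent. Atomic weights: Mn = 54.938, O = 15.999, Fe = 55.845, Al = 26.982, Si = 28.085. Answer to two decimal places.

16.28 wt%

Formula mass = 496.708 g/mol.
1.14 Mn → 1.1400 mol MnO per formula unit; M(MnO) = 70.937, so MnO mass = 80.868 g.
80.868/496.708 × 100 = 16.28 wt%.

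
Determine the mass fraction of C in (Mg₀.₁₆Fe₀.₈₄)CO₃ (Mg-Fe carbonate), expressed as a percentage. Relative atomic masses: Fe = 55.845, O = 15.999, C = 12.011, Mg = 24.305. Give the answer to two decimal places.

Formula mass = 0.16·24.305 + 0.84·55.845 + 1·12.011 + 3·15.999 = 110.807 g/mol, of which 12.011 g is C.
So C makes up 12.011/110.807 = 0.1084 of the mass, i.e. 10.84%.

10.84 weight percent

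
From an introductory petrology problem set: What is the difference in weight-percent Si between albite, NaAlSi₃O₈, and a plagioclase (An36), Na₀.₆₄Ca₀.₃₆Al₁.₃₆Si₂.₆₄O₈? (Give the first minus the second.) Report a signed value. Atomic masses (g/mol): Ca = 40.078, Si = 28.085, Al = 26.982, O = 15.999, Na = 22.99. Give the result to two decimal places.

4.46 percentage points

Si in NaAlSi₃O₈: molar mass 262.219 g/mol; 3×28.085 = 84.255 g → 32.13 wt%.
Si in Na₀.₆₄Ca₀.₃₆Al₁.₃₆Si₂.₆₄O₈: molar mass 267.974 g/mol; 2.64×28.085 = 74.144 g → 27.67 wt%.
Difference = 32.13 − 27.67 = 4.46 percentage points.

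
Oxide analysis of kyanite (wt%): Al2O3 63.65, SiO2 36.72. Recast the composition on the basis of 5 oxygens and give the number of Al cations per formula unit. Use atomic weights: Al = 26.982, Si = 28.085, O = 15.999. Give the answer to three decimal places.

63.65 wt% Al2O3 ÷ 101.961 g/mol = 0.62426 mol, giving 1.24852 Al and 1.87278 O.
36.72 wt% SiO2 ÷ 60.083 g/mol = 0.61115 mol, giving 0.61115 Si and 1.22230 O.
Oxygen sums to 3.09508; scaling by 5/3.09508 = 1.61547 puts the formula on 5 O.
Al: 1.24852 × 1.61547 = 2.017 atoms per formula unit.

2.017 Al apfu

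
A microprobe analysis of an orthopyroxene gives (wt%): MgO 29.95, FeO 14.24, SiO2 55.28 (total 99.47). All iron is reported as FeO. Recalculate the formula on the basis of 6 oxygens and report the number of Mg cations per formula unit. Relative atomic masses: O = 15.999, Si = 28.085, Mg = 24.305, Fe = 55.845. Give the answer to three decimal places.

MgO (M=40.304): mol = 0.74310; Mg = 0.74310, O = 0.74310.
FeO (M=71.844): mol = 0.19821; Fe = 0.19821, O = 0.19821.
SiO2 (M=60.083): mol = 0.92006; Si = 0.92006, O = 1.84012.
ΣO = 2.78143; factor = 6/ΣO = 2.15716.
Mg apfu = 0.74310 × 2.15716 = 1.603.

1.603 Mg apfu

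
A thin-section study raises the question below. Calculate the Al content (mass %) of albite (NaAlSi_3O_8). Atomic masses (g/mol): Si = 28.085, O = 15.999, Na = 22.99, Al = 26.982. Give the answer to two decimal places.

10.29 mass %

Molar mass of NaAlSi_3O_8: 1·22.99 + 1·26.982 + 3·28.085 + 8·15.999 = 262.219 g/mol.
Mass of Al per formula unit: 1 × 26.982 = 26.982 g.
Weight fraction Al = 26.982 / 262.219 = 0.1029.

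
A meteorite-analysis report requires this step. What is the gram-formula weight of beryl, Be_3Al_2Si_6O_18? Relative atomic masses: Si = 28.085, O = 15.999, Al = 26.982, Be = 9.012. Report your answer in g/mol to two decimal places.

Be: 3 × 9.012 = 27.0360
Al: 2 × 26.982 = 53.9640
Si: 6 × 28.085 = 168.5100
O: 18 × 15.999 = 287.9820
Summing the contributions gives the formula mass.

537.49 g/mol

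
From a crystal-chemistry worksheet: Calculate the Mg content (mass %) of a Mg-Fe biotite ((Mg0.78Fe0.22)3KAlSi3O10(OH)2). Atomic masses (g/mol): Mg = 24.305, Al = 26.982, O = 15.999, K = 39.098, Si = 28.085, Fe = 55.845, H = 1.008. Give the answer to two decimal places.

12.98 mass %

Formula mass = 2.34×24.305 + 0.66×55.845 + 1×39.098 + 1×26.982 + 3×28.085 + 12×15.999 + 2×1.008 = 438.070 g/mol, of which 56.874 g is Mg.
So Mg makes up 56.874/438.070 = 0.1298 of the mass, i.e. 12.98%.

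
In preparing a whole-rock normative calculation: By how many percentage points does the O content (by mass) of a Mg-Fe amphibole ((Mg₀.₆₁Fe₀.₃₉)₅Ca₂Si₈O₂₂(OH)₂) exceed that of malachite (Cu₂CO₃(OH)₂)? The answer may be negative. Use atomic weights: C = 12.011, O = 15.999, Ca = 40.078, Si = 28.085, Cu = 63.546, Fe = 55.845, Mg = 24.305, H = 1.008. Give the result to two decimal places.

7.76 percentage points

First mineral: 383.976 g O in 873.856 g formula = 43.94 wt% O.
Second mineral: 79.995 g O in 221.114 g formula = 36.18 wt% O.
43.94% − 36.18% gives a difference of 7.76 percentage points.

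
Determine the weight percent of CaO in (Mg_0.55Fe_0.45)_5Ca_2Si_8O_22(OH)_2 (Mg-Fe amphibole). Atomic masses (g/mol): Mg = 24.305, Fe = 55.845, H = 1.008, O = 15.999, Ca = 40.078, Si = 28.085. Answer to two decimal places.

12.70 wt%

Molar mass of (Mg_0.55Fe_0.45)_5Ca_2Si_8O_22(OH)_2 = 2.75*24.305 + 2.25*55.845 + 2*40.078 + 8*28.085 + 24*15.999 + 2*1.008 = 883.318 g/mol.
Each formula unit contains 2 Ca, equivalent to 2/1 = 2.0000 mol CaO.
M(CaO) = 1×40.078 + 1×15.999 = 56.077 g/mol.
Mass of CaO per formula unit = 2.0000 × 56.077 = 112.154 g.
CaO wt% = 112.154 / 883.318 × 100 = 12.70%.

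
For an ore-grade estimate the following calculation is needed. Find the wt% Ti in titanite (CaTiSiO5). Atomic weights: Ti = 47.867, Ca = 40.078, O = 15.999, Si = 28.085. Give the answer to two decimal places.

24.42 weight percent

Formula mass = 1×40.078 + 1×47.867 + 1×28.085 + 5×15.999 = 196.025 g/mol, of which 47.867 g is Ti.
So Ti makes up 47.867/196.025 = 0.2442 of the mass, i.e. 24.42%.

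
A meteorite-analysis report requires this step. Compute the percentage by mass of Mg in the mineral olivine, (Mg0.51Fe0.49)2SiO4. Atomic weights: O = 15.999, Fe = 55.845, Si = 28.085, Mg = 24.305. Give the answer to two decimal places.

14.45 weight percent

Formula mass = 1.02·24.305 + 0.98·55.845 + 1·28.085 + 4·15.999 = 171.600 g/mol, of which 24.791 g is Mg.
So Mg makes up 24.791/171.600 = 0.1445 of the mass, i.e. 14.45%.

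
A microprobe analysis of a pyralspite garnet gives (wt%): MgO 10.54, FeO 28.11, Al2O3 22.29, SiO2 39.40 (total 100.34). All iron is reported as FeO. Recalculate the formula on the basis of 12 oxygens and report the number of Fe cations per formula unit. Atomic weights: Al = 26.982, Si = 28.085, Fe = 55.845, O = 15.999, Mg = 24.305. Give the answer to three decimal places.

10.54 wt% MgO ÷ 40.304 g/mol = 0.26151 mol, giving 0.26151 Mg and 0.26151 O.
28.11 wt% FeO ÷ 71.844 g/mol = 0.39126 mol, giving 0.39126 Fe and 0.39126 O.
22.29 wt% Al2O3 ÷ 101.961 g/mol = 0.21861 mol, giving 0.43722 Al and 0.65583 O.
39.40 wt% SiO2 ÷ 60.083 g/mol = 0.65576 mol, giving 0.65576 Si and 1.31152 O.
Oxygen sums to 2.62012; scaling by 12/2.62012 = 4.57994 puts the formula on 12 O.
Fe: 0.39126 × 4.57994 = 1.792 atoms per formula unit.

1.792 Fe apfu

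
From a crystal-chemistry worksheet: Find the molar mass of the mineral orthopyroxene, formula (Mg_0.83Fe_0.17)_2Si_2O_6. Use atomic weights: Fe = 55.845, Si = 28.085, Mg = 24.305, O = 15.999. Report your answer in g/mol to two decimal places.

211.50 g/mol

Mg: 1.66 × 24.305 = 40.3463
Fe: 0.34 × 55.845 = 18.9873
Si: 2 × 28.085 = 56.1700
O: 6 × 15.999 = 95.9940
Summing the contributions gives the formula mass.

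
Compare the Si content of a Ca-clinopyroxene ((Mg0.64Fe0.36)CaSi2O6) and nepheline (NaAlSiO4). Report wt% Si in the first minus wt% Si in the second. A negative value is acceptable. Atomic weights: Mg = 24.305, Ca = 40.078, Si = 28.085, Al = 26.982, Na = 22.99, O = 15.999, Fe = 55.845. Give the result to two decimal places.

First mineral: 56.170 g Si in 227.901 g formula = 24.65 wt% Si.
Second mineral: 28.085 g Si in 142.053 g formula = 19.77 wt% Si.
24.65% − 19.77% gives a difference of 4.88 percentage points.

4.88 percentage points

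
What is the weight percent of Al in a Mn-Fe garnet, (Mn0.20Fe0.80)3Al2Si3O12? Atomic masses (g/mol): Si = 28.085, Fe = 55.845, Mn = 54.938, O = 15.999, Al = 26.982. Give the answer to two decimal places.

10.85 mass %

Molar mass of (Mn0.20Fe0.80)3Al2Si3O12: 0.60*54.938 + 2.40*55.845 + 2*26.982 + 3*28.085 + 12*15.999 = 497.198 g/mol.
Mass of Al per formula unit: 2 × 26.982 = 53.964 g.
Weight fraction Al = 53.964 / 497.198 = 0.1085.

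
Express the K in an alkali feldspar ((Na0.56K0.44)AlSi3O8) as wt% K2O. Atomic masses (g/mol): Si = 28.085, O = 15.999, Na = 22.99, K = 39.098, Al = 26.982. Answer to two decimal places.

M((Na0.56K0.44)AlSi3O8) = 269.307 g/mol; M(K2O) = 94.195 g/mol.
Moles K2O per formula unit = 0.44 K ÷ 2 = 0.2200.
K2O fraction = (0.2200 × 94.195) / 269.307 = 20.723/269.307 = 0.0769.

7.69 wt%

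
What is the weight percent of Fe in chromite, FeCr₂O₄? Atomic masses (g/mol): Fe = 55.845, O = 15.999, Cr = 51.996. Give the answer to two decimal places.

24.95 mass %

Formula mass = 1×55.845 + 2×51.996 + 4×15.999 = 223.833 g/mol, of which 55.845 g is Fe.
So Fe makes up 55.845/223.833 = 0.2495 of the mass, i.e. 24.95%.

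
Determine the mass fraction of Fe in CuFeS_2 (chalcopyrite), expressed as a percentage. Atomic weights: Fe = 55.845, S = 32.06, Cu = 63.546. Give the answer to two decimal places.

30.43 weight percent

Formula mass = 1·63.546 + 1·55.845 + 2·32.06 = 183.511 g/mol, of which 55.845 g is Fe.
So Fe makes up 55.845/183.511 = 0.3043 of the mass, i.e. 30.43%.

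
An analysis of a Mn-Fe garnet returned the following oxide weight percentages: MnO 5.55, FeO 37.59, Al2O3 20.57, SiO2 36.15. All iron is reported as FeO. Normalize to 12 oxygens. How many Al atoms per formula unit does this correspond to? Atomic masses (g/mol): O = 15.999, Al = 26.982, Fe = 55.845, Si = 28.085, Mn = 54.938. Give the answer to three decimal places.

5.55 wt% MnO ÷ 70.937 g/mol = 0.07824 mol, giving 0.07824 Mn and 0.07824 O.
37.59 wt% FeO ÷ 71.844 g/mol = 0.52322 mol, giving 0.52322 Fe and 0.52322 O.
20.57 wt% Al2O3 ÷ 101.961 g/mol = 0.20174 mol, giving 0.40348 Al and 0.60522 O.
36.15 wt% SiO2 ÷ 60.083 g/mol = 0.60167 mol, giving 0.60167 Si and 1.20334 O.
Oxygen sums to 2.41002; scaling by 12/2.41002 = 4.97921 puts the formula on 12 O.
Al: 0.40348 × 4.97921 = 2.009 atoms per formula unit.

2.009 Al apfu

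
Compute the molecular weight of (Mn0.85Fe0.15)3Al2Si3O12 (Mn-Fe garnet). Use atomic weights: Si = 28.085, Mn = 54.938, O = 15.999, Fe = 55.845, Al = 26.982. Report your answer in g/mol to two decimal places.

495.43 g/mol

The formula mass is the sum 2.55*54.938 + 0.45*55.845 + 2*26.982 + 3*28.085 + 12*15.999.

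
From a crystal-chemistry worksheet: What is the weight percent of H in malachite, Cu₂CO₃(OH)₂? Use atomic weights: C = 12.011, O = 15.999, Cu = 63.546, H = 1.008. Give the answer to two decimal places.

0.91 weight percent

Formula mass = 2·63.546 + 1·12.011 + 5·15.999 + 2·1.008 = 221.114 g/mol, of which 2.016 g is H.
So H makes up 2.016/221.114 = 0.0091 of the mass, i.e. 0.91%.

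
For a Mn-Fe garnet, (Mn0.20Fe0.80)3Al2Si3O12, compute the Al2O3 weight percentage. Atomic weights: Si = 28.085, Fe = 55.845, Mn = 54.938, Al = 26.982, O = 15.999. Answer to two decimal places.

20.51 wt%

Formula mass = 497.198 g/mol.
2 Al → 1.0000 mol Al2O3 per formula unit; M(Al2O3) = 101.961, so Al2O3 mass = 101.961 g.
101.961/497.198 × 100 = 20.51 wt%.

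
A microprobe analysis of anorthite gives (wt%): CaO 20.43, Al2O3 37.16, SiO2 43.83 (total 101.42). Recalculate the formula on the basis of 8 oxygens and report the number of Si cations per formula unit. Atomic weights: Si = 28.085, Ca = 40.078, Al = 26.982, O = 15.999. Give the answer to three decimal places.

2.001 Si apfu

CaO: 20.43/56.077 = 0.36432 mol → 0.36432 mol Ca, 0.36432 mol O.
Al2O3: 37.16/101.961 = 0.36445 mol → 0.72890 mol Al, 1.09335 mol O.
SiO2: 43.83/60.083 = 0.72949 mol → 0.72949 mol Si, 1.45898 mol O.
Total oxygen = 2.91665 mol. Normalization factor = 8/2.91665 = 2.74287.
Si per 8 O = 0.72949 × 2.74287 = 2.001.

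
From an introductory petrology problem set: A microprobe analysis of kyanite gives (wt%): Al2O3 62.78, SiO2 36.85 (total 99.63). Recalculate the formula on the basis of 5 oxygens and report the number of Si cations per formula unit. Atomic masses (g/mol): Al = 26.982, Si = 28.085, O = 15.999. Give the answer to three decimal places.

Al2O3: 62.78/101.961 = 0.61573 mol → 1.23146 mol Al, 1.84719 mol O.
SiO2: 36.85/60.083 = 0.61332 mol → 0.61332 mol Si, 1.22664 mol O.
Total oxygen = 3.07383 mol. Normalization factor = 5/3.07383 = 1.62664.
Si per 5 O = 0.61332 × 1.62664 = 0.998.

0.998 Si apfu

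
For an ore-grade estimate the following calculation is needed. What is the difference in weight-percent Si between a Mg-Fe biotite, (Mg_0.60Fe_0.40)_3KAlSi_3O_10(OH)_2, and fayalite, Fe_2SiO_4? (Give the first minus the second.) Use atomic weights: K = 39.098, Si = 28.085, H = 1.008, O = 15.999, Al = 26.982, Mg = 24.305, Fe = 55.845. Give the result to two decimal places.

4.73 percentage points

Si in (Mg_0.60Fe_0.40)_3KAlSi_3O_10(OH)_2: molar mass 455.102 g/mol; 3×28.085 = 84.255 g → 18.51 wt%.
Si in Fe_2SiO_4: molar mass 203.771 g/mol; 1×28.085 = 28.085 g → 13.78 wt%.
Difference = 18.51 − 13.78 = 4.73 percentage points.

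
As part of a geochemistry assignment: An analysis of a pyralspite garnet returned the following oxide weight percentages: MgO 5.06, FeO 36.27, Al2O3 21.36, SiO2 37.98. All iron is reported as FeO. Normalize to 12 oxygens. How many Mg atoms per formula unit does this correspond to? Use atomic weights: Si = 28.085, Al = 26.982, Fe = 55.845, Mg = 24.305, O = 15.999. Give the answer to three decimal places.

0.597 Mg apfu

5.06 wt% MgO ÷ 40.304 g/mol = 0.12555 mol, giving 0.12555 Mg and 0.12555 O.
36.27 wt% FeO ÷ 71.844 g/mol = 0.50484 mol, giving 0.50484 Fe and 0.50484 O.
21.36 wt% Al2O3 ÷ 101.961 g/mol = 0.20949 mol, giving 0.41898 Al and 0.62847 O.
37.98 wt% SiO2 ÷ 60.083 g/mol = 0.63213 mol, giving 0.63213 Si and 1.26426 O.
Oxygen sums to 2.52312; scaling by 12/2.52312 = 4.75602 puts the formula on 12 O.
Mg: 0.12555 × 4.75602 = 0.597 atoms per formula unit.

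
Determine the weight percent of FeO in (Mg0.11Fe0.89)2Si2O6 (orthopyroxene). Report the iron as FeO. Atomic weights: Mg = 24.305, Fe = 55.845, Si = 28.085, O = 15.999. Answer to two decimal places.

49.78 wt%

Formula mass = 256.915 g/mol.
1.78 Fe → 1.7800 mol FeO per formula unit; M(FeO) = 71.844, so FeO mass = 127.882 g.
127.882/256.915 × 100 = 49.78 wt%.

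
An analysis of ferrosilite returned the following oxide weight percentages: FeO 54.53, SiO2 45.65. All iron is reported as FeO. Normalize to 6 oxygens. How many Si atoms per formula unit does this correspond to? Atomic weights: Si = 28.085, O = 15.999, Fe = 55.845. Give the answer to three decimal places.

FeO (M=71.844): mol = 0.75901; Fe = 0.75901, O = 0.75901.
SiO2 (M=60.083): mol = 0.75978; Si = 0.75978, O = 1.51956.
ΣO = 2.27857; factor = 6/ΣO = 2.63323.
Si apfu = 0.75978 × 2.63323 = 2.001.

2.001 Si apfu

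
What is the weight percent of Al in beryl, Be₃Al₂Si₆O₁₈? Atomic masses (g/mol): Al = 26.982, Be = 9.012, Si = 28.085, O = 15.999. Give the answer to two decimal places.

10.04 weight percent

Molar mass of Be₃Al₂Si₆O₁₈: 3×9.012 + 2×26.982 + 6×28.085 + 18×15.999 = 537.492 g/mol.
Mass of Al per formula unit: 2 × 26.982 = 53.964 g.
Weight fraction Al = 53.964 / 537.492 = 0.1004.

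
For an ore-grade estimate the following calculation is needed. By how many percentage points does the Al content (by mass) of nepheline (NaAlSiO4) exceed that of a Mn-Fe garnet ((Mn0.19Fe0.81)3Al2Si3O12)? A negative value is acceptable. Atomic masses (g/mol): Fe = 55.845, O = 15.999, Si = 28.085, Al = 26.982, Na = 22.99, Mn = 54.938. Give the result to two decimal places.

Al in NaAlSiO4: molar mass 142.053 g/mol; 1×26.982 = 26.982 g → 18.99 wt%.
Al in (Mn0.19Fe0.81)3Al2Si3O12: molar mass 497.225 g/mol; 2×26.982 = 53.964 g → 10.85 wt%.
Difference = 18.99 − 10.85 = 8.14 percentage points.

8.14 percentage points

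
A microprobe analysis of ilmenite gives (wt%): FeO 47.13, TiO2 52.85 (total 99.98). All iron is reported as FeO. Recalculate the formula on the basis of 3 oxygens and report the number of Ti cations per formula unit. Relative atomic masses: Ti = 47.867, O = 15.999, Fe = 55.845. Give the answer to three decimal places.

1.003 Ti apfu

47.13 wt% FeO ÷ 71.844 g/mol = 0.65600 mol, giving 0.65600 Fe and 0.65600 O.
52.85 wt% TiO2 ÷ 79.865 g/mol = 0.66174 mol, giving 0.66174 Ti and 1.32348 O.
Oxygen sums to 1.97948; scaling by 3/1.97948 = 1.51555 puts the formula on 3 O.
Ti: 0.66174 × 1.51555 = 1.003 atoms per formula unit.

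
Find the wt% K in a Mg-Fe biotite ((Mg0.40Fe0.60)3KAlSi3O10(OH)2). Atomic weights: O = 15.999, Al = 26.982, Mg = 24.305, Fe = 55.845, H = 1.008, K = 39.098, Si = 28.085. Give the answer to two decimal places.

M((Mg0.40Fe0.60)3KAlSi3O10(OH)2) = 474.026 g/mol.
K contributes 1 × 39.098 = 39.098 g per mole.
39.098/474.026 = 0.0825 → 8.25%.

8.25 mass %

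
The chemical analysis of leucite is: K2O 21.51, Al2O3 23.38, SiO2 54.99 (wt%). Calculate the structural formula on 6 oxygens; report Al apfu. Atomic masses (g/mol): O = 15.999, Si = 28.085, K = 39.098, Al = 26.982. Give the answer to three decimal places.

K2O (M=94.195): mol = 0.22836; K = 0.45672, O = 0.22836.
Al2O3 (M=101.961): mol = 0.22930; Al = 0.45860, O = 0.68790.
SiO2 (M=60.083): mol = 0.91523; Si = 0.91523, O = 1.83046.
ΣO = 2.74672; factor = 6/ΣO = 2.18442.
Al apfu = 0.45860 × 2.18442 = 1.002.

1.002 Al apfu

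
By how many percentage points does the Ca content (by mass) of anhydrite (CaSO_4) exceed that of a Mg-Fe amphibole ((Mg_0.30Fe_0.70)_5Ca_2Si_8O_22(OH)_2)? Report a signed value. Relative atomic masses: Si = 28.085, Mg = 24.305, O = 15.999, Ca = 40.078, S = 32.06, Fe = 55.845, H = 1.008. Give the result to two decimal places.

20.75 percentage points

Ca in CaSO_4: molar mass 136.134 g/mol; 1×40.078 = 40.078 g → 29.44 wt%.
Ca in (Mg_0.30Fe_0.70)_5Ca_2Si_8O_22(OH)_2: molar mass 922.743 g/mol; 2×40.078 = 80.156 g → 8.69 wt%.
Difference = 29.44 − 8.69 = 20.75 percentage points.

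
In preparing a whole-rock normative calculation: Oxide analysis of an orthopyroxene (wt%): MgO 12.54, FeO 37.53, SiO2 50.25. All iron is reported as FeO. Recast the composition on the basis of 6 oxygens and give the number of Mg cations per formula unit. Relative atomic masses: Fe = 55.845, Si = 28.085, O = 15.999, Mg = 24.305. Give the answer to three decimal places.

0.745 Mg apfu

12.54 wt% MgO ÷ 40.304 g/mol = 0.31114 mol, giving 0.31114 Mg and 0.31114 O.
37.53 wt% FeO ÷ 71.844 g/mol = 0.52238 mol, giving 0.52238 Fe and 0.52238 O.
50.25 wt% SiO2 ÷ 60.083 g/mol = 0.83634 mol, giving 0.83634 Si and 1.67268 O.
Oxygen sums to 2.50620; scaling by 6/2.50620 = 2.39406 puts the formula on 6 O.
Mg: 0.31114 × 2.39406 = 0.745 atoms per formula unit.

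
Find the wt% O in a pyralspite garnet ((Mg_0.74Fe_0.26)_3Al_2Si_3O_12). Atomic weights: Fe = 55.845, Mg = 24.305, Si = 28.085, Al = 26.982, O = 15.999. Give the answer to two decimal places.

44.89 mass %

Formula mass = 2.22×24.305 + 0.78×55.845 + 2×26.982 + 3×28.085 + 12×15.999 = 427.723 g/mol, of which 191.988 g is O.
So O makes up 191.988/427.723 = 0.4489 of the mass, i.e. 44.89%.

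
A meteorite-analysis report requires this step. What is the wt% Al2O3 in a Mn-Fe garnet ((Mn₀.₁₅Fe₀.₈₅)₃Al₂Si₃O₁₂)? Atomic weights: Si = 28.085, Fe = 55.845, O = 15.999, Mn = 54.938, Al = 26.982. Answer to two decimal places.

Molar mass of (Mn₀.₁₅Fe₀.₈₅)₃Al₂Si₃O₁₂ = 0.45·54.938 + 2.55·55.845 + 2·26.982 + 3·28.085 + 12·15.999 = 497.334 g/mol.
Each formula unit contains 2 Al, equivalent to 2/2 = 1.0000 mol Al2O3.
M(Al2O3) = 2×26.982 + 3×15.999 = 101.961 g/mol.
Mass of Al2O3 per formula unit = 1.0000 × 101.961 = 101.961 g.
Al2O3 wt% = 101.961 / 497.334 × 100 = 20.50%.

20.50 wt%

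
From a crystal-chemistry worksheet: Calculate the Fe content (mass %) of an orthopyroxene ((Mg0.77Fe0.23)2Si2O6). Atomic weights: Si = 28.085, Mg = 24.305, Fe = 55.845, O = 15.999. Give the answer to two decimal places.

11.93 mass %

Formula mass = 1.54·24.305 + 0.46·55.845 + 2·28.085 + 6·15.999 = 215.282 g/mol, of which 25.689 g is Fe.
So Fe makes up 25.689/215.282 = 0.1193 of the mass, i.e. 11.93%.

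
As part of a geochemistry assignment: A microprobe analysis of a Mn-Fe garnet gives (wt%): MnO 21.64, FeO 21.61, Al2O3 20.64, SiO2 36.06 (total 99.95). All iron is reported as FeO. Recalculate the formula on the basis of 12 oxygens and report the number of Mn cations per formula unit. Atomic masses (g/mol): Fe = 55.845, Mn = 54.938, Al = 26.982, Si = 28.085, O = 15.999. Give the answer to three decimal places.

1.517 Mn apfu

MnO (M=70.937): mol = 0.30506; Mn = 0.30506, O = 0.30506.
FeO (M=71.844): mol = 0.30079; Fe = 0.30079, O = 0.30079.
Al2O3 (M=101.961): mol = 0.20243; Al = 0.40486, O = 0.60729.
SiO2 (M=60.083): mol = 0.60017; Si = 0.60017, O = 1.20034.
ΣO = 2.41348; factor = 12/ΣO = 4.97207.
Mn apfu = 0.30506 × 4.97207 = 1.517.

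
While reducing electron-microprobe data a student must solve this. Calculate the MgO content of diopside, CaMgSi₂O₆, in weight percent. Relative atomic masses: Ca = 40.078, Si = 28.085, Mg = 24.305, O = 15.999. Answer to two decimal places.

18.61 wt%

Molar mass of CaMgSi₂O₆ = 1×40.078 + 1×24.305 + 2×28.085 + 6×15.999 = 216.547 g/mol.
Each formula unit contains 1 Mg, equivalent to 1/1 = 1.0000 mol MgO.
M(MgO) = 1×24.305 + 1×15.999 = 40.304 g/mol.
Mass of MgO per formula unit = 1.0000 × 40.304 = 40.304 g.
MgO wt% = 40.304 / 216.547 × 100 = 18.61%.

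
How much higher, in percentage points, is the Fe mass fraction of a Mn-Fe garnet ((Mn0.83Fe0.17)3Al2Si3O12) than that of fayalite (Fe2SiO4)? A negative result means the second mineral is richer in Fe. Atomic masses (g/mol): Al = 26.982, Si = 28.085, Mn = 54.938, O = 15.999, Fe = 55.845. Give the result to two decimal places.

-49.06 percentage points

Fe in (Mn0.83Fe0.17)3Al2Si3O12: molar mass 495.484 g/mol; 0.51×55.845 = 28.481 g → 5.75 wt%.
Fe in Fe2SiO4: molar mass 203.771 g/mol; 2×55.845 = 111.690 g → 54.81 wt%.
Difference = 5.75 − 54.81 = -49.06 percentage points.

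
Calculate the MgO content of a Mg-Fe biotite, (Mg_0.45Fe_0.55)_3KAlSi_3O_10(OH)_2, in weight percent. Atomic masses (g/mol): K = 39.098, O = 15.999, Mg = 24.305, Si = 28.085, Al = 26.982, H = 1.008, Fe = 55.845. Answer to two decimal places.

Molar mass of (Mg_0.45Fe_0.55)_3KAlSi_3O_10(OH)_2 = 1.35*24.305 + 1.65*55.845 + 1*39.098 + 1*26.982 + 3*28.085 + 12*15.999 + 2*1.008 = 469.295 g/mol.
Each formula unit contains 1.35 Mg, equivalent to 1.35/1 = 1.3500 mol MgO.
M(MgO) = 1×24.305 + 1×15.999 = 40.304 g/mol.
Mass of MgO per formula unit = 1.3500 × 40.304 = 54.410 g.
MgO wt% = 54.410 / 469.295 × 100 = 11.59%.

11.59 wt%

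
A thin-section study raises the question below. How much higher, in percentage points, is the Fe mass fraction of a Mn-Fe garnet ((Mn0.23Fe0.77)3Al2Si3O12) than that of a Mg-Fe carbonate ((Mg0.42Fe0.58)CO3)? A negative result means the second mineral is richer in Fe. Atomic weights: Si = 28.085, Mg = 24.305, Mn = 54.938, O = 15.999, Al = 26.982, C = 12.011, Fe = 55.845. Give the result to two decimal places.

-5.62 percentage points

M((Mn0.23Fe0.77)3Al2Si3O12) = 497.116 g/mol, so wt% Fe = 129.002/497.116 × 100 = 25.95%.
M((Mg0.42Fe0.58)CO3) = 102.606 g/mol, so wt% Fe = 32.390/102.606 × 100 = 31.57%.
25.95 − 31.57 = -5.62 pp.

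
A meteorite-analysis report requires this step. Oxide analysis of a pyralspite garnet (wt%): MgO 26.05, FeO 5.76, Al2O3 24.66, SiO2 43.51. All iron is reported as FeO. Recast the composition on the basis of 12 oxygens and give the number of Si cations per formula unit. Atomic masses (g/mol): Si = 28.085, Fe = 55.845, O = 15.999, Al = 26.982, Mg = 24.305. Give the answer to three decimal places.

MgO (M=40.304): mol = 0.64634; Mg = 0.64634, O = 0.64634.
FeO (M=71.844): mol = 0.08017; Fe = 0.08017, O = 0.08017.
Al2O3 (M=101.961): mol = 0.24186; Al = 0.48372, O = 0.72558.
SiO2 (M=60.083): mol = 0.72416; Si = 0.72416, O = 1.44832.
ΣO = 2.90041; factor = 12/ΣO = 4.13735.
Si apfu = 0.72416 × 4.13735 = 2.996.

2.996 Si apfu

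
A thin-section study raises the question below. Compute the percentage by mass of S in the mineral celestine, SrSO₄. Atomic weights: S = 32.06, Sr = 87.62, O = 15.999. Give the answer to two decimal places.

M(SrSO₄) = 183.676 g/mol.
S contributes 1 × 32.06 = 32.060 g per mole.
32.060/183.676 = 0.1745 → 17.45%.

17.45 mass %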